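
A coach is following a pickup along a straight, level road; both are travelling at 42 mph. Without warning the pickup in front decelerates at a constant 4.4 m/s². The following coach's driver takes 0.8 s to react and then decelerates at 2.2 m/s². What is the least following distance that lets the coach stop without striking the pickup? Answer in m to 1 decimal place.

Minimum gap ≈ 55.1 m

42 mph × 0.44704 = 18.7757 m/s.
Leader travels v²/(2a_L) = 352.527 / 8.800 = 40.060 m before stopping.
Follower covers v·t_r = 18.7757 × 0.8 = 15.021 m while reacting, then v²/(2a_F) = 352.527 / 4.400 = 80.120 m while braking, for a total of 15.021 + 80.120 = 95.141 m.
Since a_F ≤ a_L and the follower starts braking later, the follower is never slower than the leader, so the closest approach is when both have stopped.
Minimum gap = 95.141 − 40.060 = 55.081 m.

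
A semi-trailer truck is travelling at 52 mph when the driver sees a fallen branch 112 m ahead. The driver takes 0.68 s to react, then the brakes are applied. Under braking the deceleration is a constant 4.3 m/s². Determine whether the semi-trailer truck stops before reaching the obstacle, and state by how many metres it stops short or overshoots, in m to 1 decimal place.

52 mph × 0.44704 = 23.2461 m/s.
Reaction distance = 23.2461 × 0.68 = 15.807 m.
Braking distance = v²/(2a) = 540.381 / 8.600 = 62.835 m.
Total stopping distance = 15.807 + 62.835 = 78.642 m, vs 112 m available — it stops with 112 − 78.642 = 33.358 m to spare.

Yes — it stops 33.4 m short of the obstacle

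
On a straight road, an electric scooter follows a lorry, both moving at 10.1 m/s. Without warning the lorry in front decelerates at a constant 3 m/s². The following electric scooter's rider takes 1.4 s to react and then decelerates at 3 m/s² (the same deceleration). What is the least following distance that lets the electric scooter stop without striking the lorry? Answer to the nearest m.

Minimum gap ≈ 14 m

Leader travels v²/(2a_L) = 102.010 / 6.000 = 17.002 m before stopping.
Follower covers v·t_r = 10.1000 × 1.4 = 14.140 m while reacting, then v²/(2a_F) = 102.010 / 6.000 = 17.002 m while braking, for a total of 14.140 + 17.002 = 31.142 m.
Since a_F ≤ a_L and the follower starts braking later, the follower is never slower than the leader, so the closest approach is when both have stopped.
Minimum gap = 31.142 − 17.002 = 14.140 m.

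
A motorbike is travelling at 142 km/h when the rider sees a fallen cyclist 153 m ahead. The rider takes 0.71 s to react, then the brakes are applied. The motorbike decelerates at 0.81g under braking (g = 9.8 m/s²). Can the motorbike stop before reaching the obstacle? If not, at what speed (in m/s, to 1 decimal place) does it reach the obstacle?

Yes — it stops about 27.0 m short of the obstacle, so it never reaches it

142 km/h ÷ 3.6 = 39.4444 m/s.
a = 0.81 × 9.8 = 7.938 m/s².
Reaction distance = 39.4444 × 0.71 = 28.006 m.
Braking distance = v²/(2a) = 1555.861 / 15.876 = 98.001 m.
Total stopping distance = 28.006 + 98.001 = 126.007 m, vs 153 m available — it stops with 153 − 126.007 = 26.993 m to spare.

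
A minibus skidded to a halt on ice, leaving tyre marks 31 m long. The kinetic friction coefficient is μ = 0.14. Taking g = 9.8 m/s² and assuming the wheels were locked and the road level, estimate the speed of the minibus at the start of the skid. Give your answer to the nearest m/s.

Deceleration a = μg = 0.14 × 9.8 = 1.372 m/s².
v = √(2a·d) = √(2 × 1.372 × 31) = √85.064 = 9.2230 m/s.

Initial speed ≈ 9 m/s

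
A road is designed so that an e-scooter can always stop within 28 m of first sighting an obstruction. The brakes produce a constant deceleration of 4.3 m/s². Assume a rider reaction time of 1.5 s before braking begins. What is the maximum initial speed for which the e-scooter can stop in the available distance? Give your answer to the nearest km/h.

Stopping distance: v·t_r + v²/(2a) = 28 with t_r = 1.5 s and a = 4.300 m/s².
So v² + 12.900 v − 240.80 = 0.
Positive root: v = −a·t_r + √((a·t_r)² + 2a·d) = −6.450 + √(41.602 + 240.80) = 10.3548 m/s.
10.3548 m/s × 3.6 = 37.277 km/h.

Maximum speed ≈ 37 km/h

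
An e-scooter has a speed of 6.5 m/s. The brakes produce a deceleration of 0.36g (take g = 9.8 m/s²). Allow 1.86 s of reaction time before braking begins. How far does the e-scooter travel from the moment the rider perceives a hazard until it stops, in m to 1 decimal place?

a = 0.36 × 9.8 = 3.528 m/s².
Reaction distance = v·t_r = 6.5000 × 1.86 = 12.090 m.
Braking distance = v²/(2a) = 6.5000² / (2 × 3.528) = 42.250 / 7.056 = 5.988 m.
Total = 12.090 + 5.988 = 18.078 m.

Total stopping distance ≈ 18.1 m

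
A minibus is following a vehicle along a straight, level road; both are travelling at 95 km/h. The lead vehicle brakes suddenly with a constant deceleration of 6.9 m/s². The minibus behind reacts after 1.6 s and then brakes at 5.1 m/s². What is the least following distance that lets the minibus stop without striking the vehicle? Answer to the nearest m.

Minimum gap ≈ 60 m

95 km/h ÷ 3.6 = 26.3889 m/s.
Leader travels v²/(2a_L) = 696.374 / 13.800 = 50.462 m before stopping.
Follower covers v·t_r = 26.3889 × 1.6 = 42.222 m while reacting, then v²/(2a_F) = 696.374 / 10.200 = 68.272 m while braking, for a total of 42.222 + 68.272 = 110.494 m.
Since a_F ≤ a_L and the follower starts braking later, the follower is never slower than the leader, so the closest approach is when both have stopped.
Minimum gap = 110.494 − 50.462 = 60.032 m.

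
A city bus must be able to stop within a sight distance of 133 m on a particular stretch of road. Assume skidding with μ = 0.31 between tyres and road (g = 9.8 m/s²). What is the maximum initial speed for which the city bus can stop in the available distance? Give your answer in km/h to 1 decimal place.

Maximum speed ≈ 102.3 km/h

a = μg = 0.31 × 9.8 = 3.038 m/s².
v²/(2a) = d ⇒ v = √(2 × 3.038 × 133) = √808.11 = 28.4273 m/s.
28.4273 m/s × 3.6 = 102.338 km/h.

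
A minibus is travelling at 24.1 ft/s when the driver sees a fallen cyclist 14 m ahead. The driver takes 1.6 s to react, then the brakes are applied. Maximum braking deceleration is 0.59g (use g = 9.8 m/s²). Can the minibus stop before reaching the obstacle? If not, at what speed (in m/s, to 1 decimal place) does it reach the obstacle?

No — it strikes the obstacle at 5.3 m/s

24.1 ft/s × 0.3048 = 7.3457 m/s.
a = 0.59 × 9.8 = 5.782 m/s².
Reaction distance = 7.3457 × 1.6 = 11.753 m.
Braking distance needed to stop: v²/(2a) = 53.959 / 11.564 = 4.666 m, so total needed = 11.753 + 4.666 = 16.419 m > 14 m — it cannot stop.
Distance remaining when braking begins: 14 − 11.753 = 2.247 m.
v² = v₀² − 2a·d = 53.959 − 2 × 5.782 × 2.247 = 27.975 m²/s².
v = √27.975 = 5.289 m/s.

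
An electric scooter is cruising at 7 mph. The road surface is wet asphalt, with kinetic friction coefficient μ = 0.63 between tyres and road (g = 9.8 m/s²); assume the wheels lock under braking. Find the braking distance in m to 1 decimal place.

Braking distance ≈ 0.8 m

7 mph × 0.44704 = 3.1293 m/s.
a = μg = 0.63 × 9.8 = 6.174 m/s².
Braking distance = v²/(2a) = 3.1293² / (2 × 6.174) = 9.793 / 12.348 = 0.793 m.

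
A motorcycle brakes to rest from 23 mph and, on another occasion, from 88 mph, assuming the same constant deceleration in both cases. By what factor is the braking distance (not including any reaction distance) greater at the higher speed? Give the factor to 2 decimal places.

Braking distance d = v²/(2a), so with a fixed, d ∝ v².
Factor = (88/23)² = 3.8261² = 14.6390.

Factor ≈ 14.64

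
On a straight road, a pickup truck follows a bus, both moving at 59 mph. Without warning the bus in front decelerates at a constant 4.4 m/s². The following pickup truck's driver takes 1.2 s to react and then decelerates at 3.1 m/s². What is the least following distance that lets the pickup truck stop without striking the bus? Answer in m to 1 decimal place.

Minimum gap ≈ 64.8 m

59 mph × 0.44704 = 26.3754 m/s.
Leader travels v²/(2a_L) = 695.662 / 8.800 = 79.052 m before stopping.
Follower covers v·t_r = 26.3754 × 1.2 = 31.650 m while reacting, then v²/(2a_F) = 695.662 / 6.200 = 112.204 m while braking, for a total of 31.650 + 112.204 = 143.854 m.
Since a_F ≤ a_L and the follower starts braking later, the follower is never slower than the leader, so the closest approach is when both have stopped.
Minimum gap = 143.854 − 79.052 = 64.802 m.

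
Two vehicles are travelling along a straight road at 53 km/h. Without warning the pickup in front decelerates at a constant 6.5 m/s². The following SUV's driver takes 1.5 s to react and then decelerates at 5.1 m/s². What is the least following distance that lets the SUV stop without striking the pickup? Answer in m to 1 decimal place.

53 km/h ÷ 3.6 = 14.7222 m/s.
Leader travels v²/(2a_L) = 216.743 / 13.000 = 16.673 m before stopping.
Follower covers v·t_r = 14.7222 × 1.5 = 22.083 m while reacting, then v²/(2a_F) = 216.743 / 10.200 = 21.249 m while braking, for a total of 22.083 + 21.249 = 43.332 m.
Since a_F ≤ a_L and the follower starts braking later, the follower is never slower than the leader, so the closest approach is when both have stopped.
Minimum gap = 43.332 − 16.673 = 26.659 m.

Minimum gap ≈ 26.7 m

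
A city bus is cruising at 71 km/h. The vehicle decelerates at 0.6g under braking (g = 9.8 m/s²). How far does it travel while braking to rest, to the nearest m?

71 km/h ÷ 3.6 = 19.7222 m/s.
a = 0.6 × 9.8 = 5.880 m/s².
Braking distance = v²/(2a) = 19.7222² / (2 × 5.880) = 388.965 / 11.760 = 33.075 m.

Braking distance ≈ 33 m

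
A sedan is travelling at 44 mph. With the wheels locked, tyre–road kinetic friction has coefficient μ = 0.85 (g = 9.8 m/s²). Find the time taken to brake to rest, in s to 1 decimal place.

44 mph × 0.44704 = 19.6698 m/s.
a = μg = 0.85 × 9.8 = 8.330 m/s².
Braking time = v/a = 19.6698 / 8.330 = 2.361 s.

Braking time ≈ 2.4 s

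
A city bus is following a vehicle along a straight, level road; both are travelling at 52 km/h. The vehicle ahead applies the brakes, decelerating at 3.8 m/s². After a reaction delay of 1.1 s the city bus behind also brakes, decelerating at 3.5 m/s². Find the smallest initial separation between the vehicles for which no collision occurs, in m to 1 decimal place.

Minimum gap ≈ 18.2 m

52 km/h ÷ 3.6 = 14.4444 m/s.
Leader travels v²/(2a_L) = 208.641 / 7.600 = 27.453 m before stopping.
Follower covers v·t_r = 14.4444 × 1.1 = 15.889 m while reacting, then v²/(2a_F) = 208.641 / 7.000 = 29.806 m while braking, for a total of 15.889 + 29.806 = 45.695 m.
Since a_F ≤ a_L and the follower starts braking later, the follower is never slower than the leader, so the closest approach is when both have stopped.
Minimum gap = 45.695 − 27.453 = 18.242 m.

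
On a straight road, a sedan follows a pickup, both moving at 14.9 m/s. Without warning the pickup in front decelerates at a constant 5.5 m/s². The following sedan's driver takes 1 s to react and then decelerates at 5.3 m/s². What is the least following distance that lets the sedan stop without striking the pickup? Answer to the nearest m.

Minimum gap ≈ 16 m

Leader travels v²/(2a_L) = 222.010 / 11.000 = 20.183 m before stopping.
Follower covers v·t_r = 14.9000 × 1 = 14.900 m while reacting, then v²/(2a_F) = 222.010 / 10.600 = 20.944 m while braking, for a total of 14.900 + 20.944 = 35.844 m.
Since a_F ≤ a_L and the follower starts braking later, the follower is never slower than the leader, so the closest approach is when both have stopped.
Minimum gap = 35.844 − 20.183 = 15.661 m.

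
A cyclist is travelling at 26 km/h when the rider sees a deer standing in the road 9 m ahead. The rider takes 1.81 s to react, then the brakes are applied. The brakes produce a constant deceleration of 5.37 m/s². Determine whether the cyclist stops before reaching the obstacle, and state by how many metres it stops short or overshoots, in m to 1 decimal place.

26 km/h ÷ 3.6 = 7.2222 m/s.
Reaction distance = 7.2222 × 1.81 = 13.072 m.
Braking distance = v²/(2a) = 52.160 / 10.740 = 4.857 m.
Total stopping distance = 13.072 + 4.857 = 17.929 m, vs 9 m available — it cannot stop in time and overshoots by 17.929 − 9 = 8.929 m.

No — it overshoots by 8.9 m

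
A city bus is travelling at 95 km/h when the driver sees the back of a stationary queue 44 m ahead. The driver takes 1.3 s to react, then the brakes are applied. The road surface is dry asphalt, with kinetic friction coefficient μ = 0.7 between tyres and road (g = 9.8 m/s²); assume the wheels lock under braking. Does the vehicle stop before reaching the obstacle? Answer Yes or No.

No

95 km/h ÷ 3.6 = 26.3889 m/s.
a = μg = 0.7 × 9.8 = 6.860 m/s².
Reaction distance = 26.3889 × 1.3 = 34.306 m.
Braking distance = v²/(2a) = 696.374 / 13.720 = 50.756 m.
Total stopping distance = 34.306 + 50.756 = 85.062 m, vs 44 m available — it cannot stop in time and overshoots by 85.062 − 44 = 41.062 m.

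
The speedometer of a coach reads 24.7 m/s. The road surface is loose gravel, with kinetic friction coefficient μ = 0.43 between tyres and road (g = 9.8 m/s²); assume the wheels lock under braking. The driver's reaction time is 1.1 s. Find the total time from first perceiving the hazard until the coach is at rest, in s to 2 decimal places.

a = μg = 0.43 × 9.8 = 4.214 m/s².
Braking time = v/a = 24.7000 / 4.214 = 5.861 s.
Total = 1.1 + 5.861 = 6.961 s.

Total time ≈ 6.96 s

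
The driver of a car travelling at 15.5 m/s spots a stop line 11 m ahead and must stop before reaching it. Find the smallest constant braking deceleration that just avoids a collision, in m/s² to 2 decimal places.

v² = 2a·d ⇒ a = v²/(2d) = 15.5000² / (2 × 11.000) = 240.250 / 22.000 = 10.9205 m/s².

Required deceleration ≈ 10.92 m/s²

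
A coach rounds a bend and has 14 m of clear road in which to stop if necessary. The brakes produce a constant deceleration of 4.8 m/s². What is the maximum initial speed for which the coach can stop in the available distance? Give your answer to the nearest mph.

Maximum speed ≈ 26 mph

v²/(2a) = d ⇒ v = √(2 × 4.800 × 14) = √134.40 = 11.5931 m/s.
11.5931 m/s ÷ 0.44704 = 25.933 mph.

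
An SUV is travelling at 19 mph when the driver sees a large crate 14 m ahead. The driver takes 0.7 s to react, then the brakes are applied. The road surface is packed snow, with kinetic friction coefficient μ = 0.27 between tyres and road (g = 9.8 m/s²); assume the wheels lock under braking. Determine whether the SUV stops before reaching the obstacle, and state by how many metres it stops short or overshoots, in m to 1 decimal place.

No — it overshoots by 5.6 m

19 mph × 0.44704 = 8.4938 m/s.
a = μg = 0.27 × 9.8 = 2.646 m/s².
Reaction distance = 8.4938 × 0.7 = 5.946 m.
Braking distance = v²/(2a) = 72.145 / 5.292 = 13.633 m.
Total stopping distance = 5.946 + 13.633 = 19.579 m, vs 14 m available — it cannot stop in time and overshoots by 19.579 − 14 = 5.579 m.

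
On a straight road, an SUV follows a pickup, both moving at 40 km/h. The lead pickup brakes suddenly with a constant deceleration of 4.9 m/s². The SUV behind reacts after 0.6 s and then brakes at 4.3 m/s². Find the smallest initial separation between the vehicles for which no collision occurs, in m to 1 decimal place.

40 km/h ÷ 3.6 = 11.1111 m/s.
Leader travels v²/(2a_L) = 123.457 / 9.800 = 12.598 m before stopping.
Follower covers v·t_r = 11.1111 × 0.6 = 6.667 m while reacting, then v²/(2a_F) = 123.457 / 8.600 = 14.355 m while braking, for a total of 6.667 + 14.355 = 21.022 m.
Since a_F ≤ a_L and the follower starts braking later, the follower is never slower than the leader, so the closest approach is when both have stopped.
Minimum gap = 21.022 − 12.598 = 8.424 m.

Minimum gap ≈ 8.4 m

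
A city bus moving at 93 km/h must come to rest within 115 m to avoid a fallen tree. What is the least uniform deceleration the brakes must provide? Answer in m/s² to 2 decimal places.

Required deceleration ≈ 2.90 m/s²

93 km/h ÷ 3.6 = 25.8333 m/s.
v² = 2a·d ⇒ a = v²/(2d) = 25.8333² / (2 × 115.000) = 667.359 / 230.000 = 2.9016 m/s².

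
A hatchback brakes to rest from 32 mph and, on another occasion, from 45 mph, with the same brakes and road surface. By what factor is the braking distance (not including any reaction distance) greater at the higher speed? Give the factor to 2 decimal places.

Braking distance d = v²/(2a), so with a fixed, d ∝ v².
Factor = (45/32)² = 1.4062² = 1.9774.

Factor ≈ 1.98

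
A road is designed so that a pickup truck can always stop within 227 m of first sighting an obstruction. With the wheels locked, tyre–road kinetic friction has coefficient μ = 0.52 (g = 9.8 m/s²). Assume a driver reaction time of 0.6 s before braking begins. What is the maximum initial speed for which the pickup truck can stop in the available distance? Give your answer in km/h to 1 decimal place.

Maximum speed ≈ 162.5 km/h

a = μg = 0.52 × 9.8 = 5.096 m/s².
Stopping distance: v·t_r + v²/(2a) = 227 with t_r = 0.6 s and a = 5.096 m/s².
So v² + 6.115 v − 2313.58 = 0.
Positive root: v = −a·t_r + √((a·t_r)² + 2a·d) = −3.058 + √(9.351 + 2313.58) = 45.1388 m/s.
45.1388 m/s × 3.6 = 162.500 km/h.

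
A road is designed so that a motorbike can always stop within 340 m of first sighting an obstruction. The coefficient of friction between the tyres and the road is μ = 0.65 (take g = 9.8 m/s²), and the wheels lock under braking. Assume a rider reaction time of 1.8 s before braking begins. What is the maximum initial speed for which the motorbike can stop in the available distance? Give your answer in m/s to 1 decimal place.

a = μg = 0.65 × 9.8 = 6.370 m/s².
Stopping distance: v·t_r + v²/(2a) = 340 with t_r = 1.8 s and a = 6.370 m/s².
So v² + 22.932 v − 4331.60 = 0.
Positive root: v = −a·t_r + √((a·t_r)² + 2a·d) = −11.466 + √(131.469 + 4331.60) = 55.3402 m/s.

Maximum speed ≈ 55.3 m/s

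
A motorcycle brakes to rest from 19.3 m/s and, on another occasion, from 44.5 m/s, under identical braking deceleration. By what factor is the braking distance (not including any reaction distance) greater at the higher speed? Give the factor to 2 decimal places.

Braking distance d = v²/(2a), so with a fixed, d ∝ v².
Factor = (44.5/19.3)² = 2.3057² = 5.3163.

Factor ≈ 5.32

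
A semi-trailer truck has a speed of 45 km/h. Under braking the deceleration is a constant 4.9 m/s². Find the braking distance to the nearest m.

Braking distance ≈ 16 m

45 km/h ÷ 3.6 = 12.5000 m/s.
Braking distance = v²/(2a) = 12.5000² / (2 × 4.900) = 156.250 / 9.800 = 15.944 m.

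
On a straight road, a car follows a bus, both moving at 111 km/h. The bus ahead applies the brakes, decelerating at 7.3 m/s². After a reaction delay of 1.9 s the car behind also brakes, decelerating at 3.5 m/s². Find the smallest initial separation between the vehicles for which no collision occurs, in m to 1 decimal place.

Minimum gap ≈ 129.3 m

111 km/h ÷ 3.6 = 30.8333 m/s.
Leader travels v²/(2a_L) = 950.692 / 14.600 = 65.116 m before stopping.
Follower covers v·t_r = 30.8333 × 1.9 = 58.583 m while reacting, then v²/(2a_F) = 950.692 / 7.000 = 135.813 m while braking, for a total of 58.583 + 135.813 = 194.396 m.
Since a_F ≤ a_L and the follower starts braking later, the follower is never slower than the leader, so the closest approach is when both have stopped.
Minimum gap = 194.396 − 65.116 = 129.280 m.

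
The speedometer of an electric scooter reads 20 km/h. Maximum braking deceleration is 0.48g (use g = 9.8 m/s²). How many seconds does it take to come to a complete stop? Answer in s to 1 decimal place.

20 km/h ÷ 3.6 = 5.5556 m/s.
a = 0.48 × 9.8 = 4.704 m/s².
Braking time = v/a = 5.5556 / 4.704 = 1.181 s.

Braking time ≈ 1.2 s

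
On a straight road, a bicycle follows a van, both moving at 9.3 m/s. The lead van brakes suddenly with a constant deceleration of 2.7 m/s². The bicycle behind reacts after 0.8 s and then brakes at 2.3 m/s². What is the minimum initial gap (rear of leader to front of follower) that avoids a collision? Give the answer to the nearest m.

Minimum gap ≈ 10 m

Leader travels v²/(2a_L) = 86.490 / 5.400 = 16.017 m before stopping.
Follower covers v·t_r = 9.3000 × 0.8 = 7.440 m while reacting, then v²/(2a_F) = 86.490 / 4.600 = 18.802 m while braking, for a total of 7.440 + 18.802 = 26.242 m.
Since a_F ≤ a_L and the follower starts braking later, the follower is never slower than the leader, so the closest approach is when both have stopped.
Minimum gap = 26.242 − 16.017 = 10.225 m.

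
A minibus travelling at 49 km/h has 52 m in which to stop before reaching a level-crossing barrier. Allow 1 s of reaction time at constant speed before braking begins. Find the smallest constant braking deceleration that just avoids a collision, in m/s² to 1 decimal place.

49 km/h ÷ 3.6 = 13.6111 m/s.
Distance covered during reaction = 13.6111 × 1 = 13.611 m.
Distance available for braking: 52 − 13.611 = 38.389 m.
v² = 2a·d ⇒ a = v²/(2d) = 13.6111² / (2 × 38.389) = 185.262 / 76.778 = 2.4130 m/s².

Required deceleration ≈ 2.4 m/s²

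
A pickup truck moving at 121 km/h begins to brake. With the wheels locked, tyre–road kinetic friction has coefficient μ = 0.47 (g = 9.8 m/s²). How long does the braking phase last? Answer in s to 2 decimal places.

Braking time ≈ 7.30 s

121 km/h ÷ 3.6 = 33.6111 m/s.
a = μg = 0.47 × 9.8 = 4.606 m/s².
Braking time = v/a = 33.6111 / 4.606 = 7.297 s.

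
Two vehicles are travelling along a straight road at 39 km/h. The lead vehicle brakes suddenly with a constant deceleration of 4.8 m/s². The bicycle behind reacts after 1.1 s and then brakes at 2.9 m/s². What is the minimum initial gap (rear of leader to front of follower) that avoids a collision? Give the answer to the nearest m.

Minimum gap ≈ 20 m

39 km/h ÷ 3.6 = 10.8333 m/s.
Leader travels v²/(2a_L) = 117.360 / 9.600 = 12.225 m before stopping.
Follower covers v·t_r = 10.8333 × 1.1 = 11.917 m while reacting, then v²/(2a_F) = 117.360 / 5.800 = 20.234 m while braking, for a total of 11.917 + 20.234 = 32.151 m.
Since a_F ≤ a_L and the follower starts braking later, the follower is never slower than the leader, so the closest approach is when both have stopped.
Minimum gap = 32.151 − 12.225 = 19.926 m.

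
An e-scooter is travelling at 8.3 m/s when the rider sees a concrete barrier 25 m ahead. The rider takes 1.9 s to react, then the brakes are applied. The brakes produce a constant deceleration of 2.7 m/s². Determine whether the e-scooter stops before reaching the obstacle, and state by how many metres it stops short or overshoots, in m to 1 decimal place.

No — it overshoots by 3.5 m

Reaction distance = 8.3000 × 1.9 = 15.770 m.
Braking distance = v²/(2a) = 68.890 / 5.400 = 12.757 m.
Total stopping distance = 15.770 + 12.757 = 28.527 m, vs 25 m available — it cannot stop in time and overshoots by 28.527 − 25 = 3.527 m.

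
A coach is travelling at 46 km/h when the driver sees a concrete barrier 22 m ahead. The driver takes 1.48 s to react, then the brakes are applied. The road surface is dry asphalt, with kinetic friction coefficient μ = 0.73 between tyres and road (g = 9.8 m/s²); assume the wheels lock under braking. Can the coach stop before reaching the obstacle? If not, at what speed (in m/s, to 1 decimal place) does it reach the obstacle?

46 km/h ÷ 3.6 = 12.7778 m/s.
a = μg = 0.73 × 9.8 = 7.154 m/s².
Reaction distance = 12.7778 × 1.48 = 18.911 m.
Braking distance needed to stop: v²/(2a) = 163.272 / 14.308 = 11.411 m, so total needed = 18.911 + 11.411 = 30.322 m > 22 m — it cannot stop.
Distance remaining when braking begins: 22 − 18.911 = 3.089 m.
v² = v₀² − 2a·d = 163.272 − 2 × 7.154 × 3.089 = 119.075 m²/s².
v = √119.075 = 10.912 m/s.

No — it strikes the obstacle at 10.9 m/s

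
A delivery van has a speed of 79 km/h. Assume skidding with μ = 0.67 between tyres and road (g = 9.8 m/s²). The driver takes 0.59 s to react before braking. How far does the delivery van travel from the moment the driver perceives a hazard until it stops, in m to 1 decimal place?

Total stopping distance ≈ 49.6 m

79 km/h ÷ 3.6 = 21.9444 m/s.
a = μg = 0.67 × 9.8 = 6.566 m/s².
Reaction distance = v·t_r = 21.9444 × 0.59 = 12.947 m.
Braking distance = v²/(2a) = 21.9444² / (2 × 6.566) = 481.557 / 13.132 = 36.670 m.
Total = 12.947 + 36.670 = 49.617 m.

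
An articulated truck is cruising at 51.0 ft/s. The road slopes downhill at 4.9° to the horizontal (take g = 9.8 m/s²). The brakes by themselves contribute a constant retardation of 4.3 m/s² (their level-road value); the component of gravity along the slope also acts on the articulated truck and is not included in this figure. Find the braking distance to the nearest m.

51 ft/s × 0.3048 = 15.5448 m/s.
Gravity along the downhill slope reduces the braking deceleration: a_eff = 4.300 − 9.8·sin 4.9° = 4.300 − 0.837 = 3.463 m/s².
Braking distance = v²/(2a) = 15.5448² / (2 × 3.463) = 241.641 / 6.926 = 34.889 m.

Braking distance ≈ 35 m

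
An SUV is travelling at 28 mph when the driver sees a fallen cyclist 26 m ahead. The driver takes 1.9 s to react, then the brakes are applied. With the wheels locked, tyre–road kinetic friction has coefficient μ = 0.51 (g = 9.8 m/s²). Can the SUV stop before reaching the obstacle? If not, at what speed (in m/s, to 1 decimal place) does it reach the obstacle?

28 mph × 0.44704 = 12.5171 m/s.
a = μg = 0.51 × 9.8 = 4.998 m/s².
Reaction distance = 12.5171 × 1.9 = 23.782 m.
Braking distance needed to stop: v²/(2a) = 156.678 / 9.996 = 15.674 m, so total needed = 23.782 + 15.674 = 39.456 m > 26 m — it cannot stop.
Distance remaining when braking begins: 26 − 23.782 = 2.218 m.
v² = v₀² − 2a·d = 156.678 − 2 × 4.998 × 2.218 = 134.507 m²/s².
v = √134.507 = 11.598 m/s.

No — it strikes the obstacle at 11.6 m/s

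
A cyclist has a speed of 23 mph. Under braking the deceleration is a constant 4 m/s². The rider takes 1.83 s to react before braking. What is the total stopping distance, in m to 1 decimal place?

23 mph × 0.44704 = 10.2819 m/s.
Reaction distance = v·t_r = 10.2819 × 1.83 = 18.816 m.
Braking distance = v²/(2a) = 10.2819² / (2 × 4.000) = 105.717 / 8.000 = 13.215 m.
Total = 18.816 + 13.215 = 32.031 m.

Total stopping distance ≈ 32.0 m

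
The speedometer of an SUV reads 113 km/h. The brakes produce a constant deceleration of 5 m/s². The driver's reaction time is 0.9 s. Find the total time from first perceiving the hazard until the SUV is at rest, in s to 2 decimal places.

113 km/h ÷ 3.6 = 31.3889 m/s.
Braking time = v/a = 31.3889 / 5.000 = 6.278 s.
Total = 0.9 + 6.278 = 7.178 s.

Total time ≈ 7.18 s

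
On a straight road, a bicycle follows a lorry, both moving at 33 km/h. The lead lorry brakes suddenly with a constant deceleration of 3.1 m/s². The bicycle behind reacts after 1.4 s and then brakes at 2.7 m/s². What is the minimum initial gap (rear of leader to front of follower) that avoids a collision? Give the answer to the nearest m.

Minimum gap ≈ 15 m

33 km/h ÷ 3.6 = 9.1667 m/s.
Leader travels v²/(2a_L) = 84.028 / 6.200 = 13.553 m before stopping.
Follower covers v·t_r = 9.1667 × 1.4 = 12.833 m while reacting, then v²/(2a_F) = 84.028 / 5.400 = 15.561 m while braking, for a total of 12.833 + 15.561 = 28.394 m.
Since a_F ≤ a_L and the follower starts braking later, the follower is never slower than the leader, so the closest approach is when both have stopped.
Minimum gap = 28.394 − 13.553 = 14.841 m.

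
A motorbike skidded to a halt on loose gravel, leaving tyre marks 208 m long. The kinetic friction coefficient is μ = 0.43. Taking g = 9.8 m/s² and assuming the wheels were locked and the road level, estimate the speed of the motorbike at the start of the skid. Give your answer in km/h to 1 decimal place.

Deceleration a = μg = 0.43 × 9.8 = 4.214 m/s².
v = √(2a·d) = √(2 × 4.214 × 208) = √1753.024 = 41.8691 m/s.
= 41.8691 × 3.6 = 150.729 km/h.

Initial speed ≈ 150.7 km/h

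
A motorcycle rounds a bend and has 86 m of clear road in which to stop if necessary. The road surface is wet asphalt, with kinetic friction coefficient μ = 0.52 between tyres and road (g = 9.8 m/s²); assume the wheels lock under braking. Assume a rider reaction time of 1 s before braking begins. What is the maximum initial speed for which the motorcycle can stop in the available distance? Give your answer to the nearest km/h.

a = μg = 0.52 × 9.8 = 5.096 m/s².
Stopping distance: v·t_r + v²/(2a) = 86 with t_r = 1 s and a = 5.096 m/s².
So v² + 10.192 v − 876.51 = 0.
Positive root: v = −a·t_r + √((a·t_r)² + 2a·d) = −5.096 + √(25.969 + 876.51) = 24.9453 m/s.
24.9453 m/s × 3.6 = 89.803 km/h.

Maximum speed ≈ 90 km/h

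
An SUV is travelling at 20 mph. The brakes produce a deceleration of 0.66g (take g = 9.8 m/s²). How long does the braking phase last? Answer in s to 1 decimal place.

20 mph × 0.44704 = 8.9408 m/s.
a = 0.66 × 9.8 = 6.468 m/s².
Braking time = v/a = 8.9408 / 6.468 = 1.382 s.

Braking time ≈ 1.4 s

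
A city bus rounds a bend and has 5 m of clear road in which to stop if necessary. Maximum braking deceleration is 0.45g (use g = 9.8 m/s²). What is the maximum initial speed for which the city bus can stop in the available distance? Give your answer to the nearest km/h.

Maximum speed ≈ 24 km/h

a = 0.45 × 9.8 = 4.410 m/s².
v²/(2a) = d ⇒ v = √(2 × 4.410 × 5) = √44.10 = 6.6408 m/s.
6.6408 m/s × 3.6 = 23.907 km/h.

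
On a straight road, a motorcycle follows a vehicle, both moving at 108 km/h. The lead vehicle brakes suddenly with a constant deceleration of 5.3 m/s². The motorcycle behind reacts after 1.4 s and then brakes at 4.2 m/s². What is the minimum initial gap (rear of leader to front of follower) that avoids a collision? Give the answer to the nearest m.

Minimum gap ≈ 64 m

108 km/h ÷ 3.6 = 30.0000 m/s.
Leader travels v²/(2a_L) = 900.000 / 10.600 = 84.906 m before stopping.
Follower covers v·t_r = 30.0000 × 1.4 = 42.000 m while reacting, then v²/(2a_F) = 900.000 / 8.400 = 107.143 m while braking, for a total of 42.000 + 107.143 = 149.143 m.
Since a_F ≤ a_L and the follower starts braking later, the follower is never slower than the leader, so the closest approach is when both have stopped.
Minimum gap = 149.143 − 84.906 = 64.237 m.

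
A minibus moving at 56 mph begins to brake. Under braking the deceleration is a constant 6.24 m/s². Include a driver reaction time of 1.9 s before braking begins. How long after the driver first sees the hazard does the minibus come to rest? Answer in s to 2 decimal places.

56 mph × 0.44704 = 25.0342 m/s.
Braking time = v/a = 25.0342 / 6.240 = 4.012 s.
Total = 1.9 + 4.012 = 5.912 s.

Total time ≈ 5.91 s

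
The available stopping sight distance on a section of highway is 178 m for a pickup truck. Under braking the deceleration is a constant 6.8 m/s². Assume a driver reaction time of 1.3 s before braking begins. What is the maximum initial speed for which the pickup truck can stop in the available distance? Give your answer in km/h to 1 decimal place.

Stopping distance: v·t_r + v²/(2a) = 178 with t_r = 1.3 s and a = 6.800 m/s².
So v² + 17.680 v − 2420.80 = 0.
Positive root: v = −a·t_r + √((a·t_r)² + 2a·d) = −8.840 + √(78.146 + 2420.80) = 41.1495 m/s.
41.1495 m/s × 3.6 = 148.138 km/h.

Maximum speed ≈ 148.1 km/h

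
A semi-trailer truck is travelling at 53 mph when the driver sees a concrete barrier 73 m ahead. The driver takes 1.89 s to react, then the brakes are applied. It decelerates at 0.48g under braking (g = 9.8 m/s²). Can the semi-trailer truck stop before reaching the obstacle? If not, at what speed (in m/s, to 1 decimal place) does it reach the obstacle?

53 mph × 0.44704 = 23.6931 m/s.
a = 0.48 × 9.8 = 4.704 m/s².
Reaction distance = 23.6931 × 1.89 = 44.780 m.
Braking distance needed to stop: v²/(2a) = 561.363 / 9.408 = 59.669 m, so total needed = 44.780 + 59.669 = 104.449 m > 73 m — it cannot stop.
Distance remaining when braking begins: 73 − 44.780 = 28.220 m.
v² = v₀² − 2a·d = 561.363 − 2 × 4.704 × 28.220 = 295.869 m²/s².
v = √295.869 = 17.201 m/s.

No — it strikes the obstacle at 17.2 m/s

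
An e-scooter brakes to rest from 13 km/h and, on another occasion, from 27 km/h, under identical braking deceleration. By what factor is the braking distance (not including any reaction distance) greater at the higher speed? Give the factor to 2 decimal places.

Braking distance d = v²/(2a), so with a fixed, d ∝ v².
Factor = (27/13)² = 2.0769² = 4.3135.

Factor ≈ 4.31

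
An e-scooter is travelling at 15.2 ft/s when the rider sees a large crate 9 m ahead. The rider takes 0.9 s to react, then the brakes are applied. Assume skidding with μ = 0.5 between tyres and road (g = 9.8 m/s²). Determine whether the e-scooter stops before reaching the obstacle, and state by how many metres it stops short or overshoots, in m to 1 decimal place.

15.2 ft/s × 0.3048 = 4.6330 m/s.
a = μg = 0.5 × 9.8 = 4.900 m/s².
Reaction distance = 4.6330 × 0.9 = 4.170 m.
Braking distance = v²/(2a) = 21.465 / 9.800 = 2.190 m.
Total stopping distance = 4.170 + 2.190 = 6.360 m, vs 9 m available — it stops with 9 − 6.360 = 2.640 m to spare.

Yes — it stops 2.6 m short of the obstacle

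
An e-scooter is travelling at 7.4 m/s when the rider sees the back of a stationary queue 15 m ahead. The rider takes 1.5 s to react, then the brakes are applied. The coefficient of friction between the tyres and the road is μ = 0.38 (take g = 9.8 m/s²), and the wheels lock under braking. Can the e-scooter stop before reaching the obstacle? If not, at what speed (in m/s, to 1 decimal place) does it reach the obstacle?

No — it strikes the obstacle at 5.1 m/s

a = μg = 0.38 × 9.8 = 3.724 m/s².
Reaction distance = 7.4000 × 1.5 = 11.100 m.
Braking distance needed to stop: v²/(2a) = 54.760 / 7.448 = 7.352 m, so total needed = 11.100 + 7.352 = 18.452 m > 15 m — it cannot stop.
Distance remaining when braking begins: 15 − 11.100 = 3.900 m.
v² = v₀² − 2a·d = 54.760 − 2 × 3.724 × 3.900 = 25.713 m²/s².
v = √25.713 = 5.071 m/s.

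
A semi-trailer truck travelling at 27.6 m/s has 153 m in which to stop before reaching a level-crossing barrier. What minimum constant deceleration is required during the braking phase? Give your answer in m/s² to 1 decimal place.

v² = 2a·d ⇒ a = v²/(2d) = 27.6000² / (2 × 153.000) = 761.760 / 306.000 = 2.4894 m/s².

Required deceleration ≈ 2.5 m/s²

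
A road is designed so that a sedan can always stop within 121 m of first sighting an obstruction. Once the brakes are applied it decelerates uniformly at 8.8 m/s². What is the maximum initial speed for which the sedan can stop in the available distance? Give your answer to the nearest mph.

Maximum speed ≈ 103 mph

v²/(2a) = d ⇒ v = √(2 × 8.800 × 121) = √2129.60 = 46.1476 m/s.
46.1476 m/s ÷ 0.44704 = 103.229 mph.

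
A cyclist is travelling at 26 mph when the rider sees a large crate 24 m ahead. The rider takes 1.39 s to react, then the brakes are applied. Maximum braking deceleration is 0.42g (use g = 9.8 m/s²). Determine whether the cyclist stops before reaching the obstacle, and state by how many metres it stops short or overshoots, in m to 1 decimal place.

No — it overshoots by 8.6 m

26 mph × 0.44704 = 11.6230 m/s.
a = 0.42 × 9.8 = 4.116 m/s².
Reaction distance = 11.6230 × 1.39 = 16.156 m.
Braking distance = v²/(2a) = 135.094 / 8.232 = 16.411 m.
Total stopping distance = 16.156 + 16.411 = 32.567 m, vs 24 m available — it cannot stop in time and overshoots by 32.567 − 24 = 8.567 m.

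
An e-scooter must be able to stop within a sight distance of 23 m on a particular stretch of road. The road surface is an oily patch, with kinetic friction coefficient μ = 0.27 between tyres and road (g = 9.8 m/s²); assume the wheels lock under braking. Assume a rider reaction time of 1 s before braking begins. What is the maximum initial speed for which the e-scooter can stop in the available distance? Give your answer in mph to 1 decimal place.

a = μg = 0.27 × 9.8 = 2.646 m/s².
Stopping distance: v·t_r + v²/(2a) = 23 with t_r = 1 s and a = 2.646 m/s².
So v² + 5.292 v − 121.72 = 0.
Positive root: v = −a·t_r + √((a·t_r)² + 2a·d) = −2.646 + √(7.001 + 121.72) = 8.6995 m/s.
8.6995 m/s ÷ 0.44704 = 19.460 mph.

Maximum speed ≈ 19.5 mph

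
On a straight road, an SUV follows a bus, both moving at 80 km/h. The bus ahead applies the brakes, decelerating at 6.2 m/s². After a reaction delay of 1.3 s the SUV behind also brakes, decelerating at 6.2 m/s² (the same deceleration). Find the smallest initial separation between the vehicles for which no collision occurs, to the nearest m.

Minimum gap ≈ 29 m

80 km/h ÷ 3.6 = 22.2222 m/s.
Leader travels v²/(2a_L) = 493.826 / 12.400 = 39.825 m before stopping.
Follower covers v·t_r = 22.2222 × 1.3 = 28.889 m while reacting, then v²/(2a_F) = 493.826 / 12.400 = 39.825 m while braking, for a total of 28.889 + 39.825 = 68.714 m.
Since a_F ≤ a_L and the follower starts braking later, the follower is never slower than the leader, so the closest approach is when both have stopped.
Minimum gap = 68.714 − 39.825 = 28.889 m.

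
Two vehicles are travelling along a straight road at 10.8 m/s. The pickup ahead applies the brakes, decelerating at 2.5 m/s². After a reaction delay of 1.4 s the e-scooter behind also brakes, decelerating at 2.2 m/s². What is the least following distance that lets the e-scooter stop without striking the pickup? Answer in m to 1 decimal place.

Minimum gap ≈ 18.3 m

Leader travels v²/(2a_L) = 116.640 / 5.000 = 23.328 m before stopping.
Follower covers v·t_r = 10.8000 × 1.4 = 15.120 m while reacting, then v²/(2a_F) = 116.640 / 4.400 = 26.509 m while braking, for a total of 15.120 + 26.509 = 41.629 m.
Since a_F ≤ a_L and the follower starts braking later, the follower is never slower than the leader, so the closest approach is when both have stopped.
Minimum gap = 41.629 − 23.328 = 18.301 m.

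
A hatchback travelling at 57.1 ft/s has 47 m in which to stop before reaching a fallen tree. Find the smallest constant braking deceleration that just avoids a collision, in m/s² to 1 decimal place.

Required deceleration ≈ 3.2 m/s²

57.1 ft/s × 0.3048 = 17.4041 m/s.
v² = 2a·d ⇒ a = v²/(2d) = 17.4041² / (2 × 47.000) = 302.903 / 94.000 = 3.2224 m/s².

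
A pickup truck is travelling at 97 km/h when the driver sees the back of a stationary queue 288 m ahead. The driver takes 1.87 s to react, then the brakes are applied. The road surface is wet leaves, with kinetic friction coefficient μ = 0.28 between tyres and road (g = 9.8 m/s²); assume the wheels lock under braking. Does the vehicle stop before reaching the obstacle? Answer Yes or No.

97 km/h ÷ 3.6 = 26.9444 m/s.
a = μg = 0.28 × 9.8 = 2.744 m/s².
Reaction distance = 26.9444 × 1.87 = 50.386 m.
Braking distance = v²/(2a) = 726.001 / 5.488 = 132.289 m.
Total stopping distance = 50.386 + 132.289 = 182.675 m, vs 288 m available — it stops with 288 − 182.675 = 105.325 m to spare.

Yes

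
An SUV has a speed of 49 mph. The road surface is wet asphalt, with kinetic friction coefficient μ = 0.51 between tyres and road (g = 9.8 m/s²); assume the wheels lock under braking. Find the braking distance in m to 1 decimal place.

49 mph × 0.44704 = 21.9050 m/s.
a = μg = 0.51 × 9.8 = 4.998 m/s².
Braking distance = v²/(2a) = 21.9050² / (2 × 4.998) = 479.829 / 9.996 = 48.002 m.

Braking distance ≈ 48.0 m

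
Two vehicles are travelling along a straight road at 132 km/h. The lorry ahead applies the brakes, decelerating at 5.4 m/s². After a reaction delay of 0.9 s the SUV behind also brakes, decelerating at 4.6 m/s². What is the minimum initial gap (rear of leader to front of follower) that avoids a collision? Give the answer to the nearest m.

132 km/h ÷ 3.6 = 36.6667 m/s.
Leader travels v²/(2a_L) = 1344.447 / 10.800 = 124.486 m before stopping.
Follower covers v·t_r = 36.6667 × 0.9 = 33.000 m while reacting, then v²/(2a_F) = 1344.447 / 9.200 = 146.136 m while braking, for a total of 33.000 + 146.136 = 179.136 m.
Since a_F ≤ a_L and the follower starts braking later, the follower is never slower than the leader, so the closest approach is when both have stopped.
Minimum gap = 179.136 − 124.486 = 54.650 m.

Minimum gap ≈ 55 m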